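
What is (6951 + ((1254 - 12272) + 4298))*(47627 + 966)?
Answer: 11224983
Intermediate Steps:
(6951 + ((1254 - 12272) + 4298))*(47627 + 966) = (6951 + (-11018 + 4298))*48593 = (6951 - 6720)*48593 = 231*48593 = 11224983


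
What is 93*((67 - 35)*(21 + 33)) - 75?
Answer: 160629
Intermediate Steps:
93*((67 - 35)*(21 + 33)) - 75 = 93*(32*54) - 75 = 93*1728 - 75 = 160704 - 75 = 160629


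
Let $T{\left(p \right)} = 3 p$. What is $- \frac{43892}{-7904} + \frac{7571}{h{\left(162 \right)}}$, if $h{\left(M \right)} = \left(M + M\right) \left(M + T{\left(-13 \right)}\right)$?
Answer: $\frac{113064073}{19686888} \approx 5.7431$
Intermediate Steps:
$h{\left(M \right)} = 2 M \left(-39 + M\right)$ ($h{\left(M \right)} = \left(M + M\right) \left(M + 3 \left(-13\right)\right) = 2 M \left(M - 39\right) = 2 M \left(-39 + M\right)$)
$- \frac{43892}{-7904} + \frac{7571}{h{\left(162 \right)}} = - \frac{43892}{-7904} + \frac{7571}{2 \cdot 162 \left(-39 + 162\right)} = \left(-43892\right) \left(- \frac{1}{7904}\right) + \frac{7571}{2 \cdot 162 \cdot 123} = \frac{10973}{1976} + \frac{7571}{39852} = \frac{113064073}{19686888}$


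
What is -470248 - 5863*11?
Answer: -534741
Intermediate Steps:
-470248 - 5863*11 = -470248 - 64493 = -534741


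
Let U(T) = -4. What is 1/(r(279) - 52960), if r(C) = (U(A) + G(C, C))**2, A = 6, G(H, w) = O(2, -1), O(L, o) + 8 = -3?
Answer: -1/52735 ≈ -1.8963e-5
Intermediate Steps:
O(L, o) = -11 (O(L, o) = -8 - 3 = -11)
G(H, w) = -11
r(C) = 225 (r(C) = (-4 - 11)**2 = (-15)**2 = 225)
1/(r(279) - 52960) = 1/(225 - 52960) = 1/(-52735) = -1/52735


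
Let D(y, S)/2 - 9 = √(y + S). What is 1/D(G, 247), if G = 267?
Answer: -9/866 + √514/866 ≈ 0.015787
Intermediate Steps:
D(y, S) = 18 + 2*√(S + y) (D(y, S) = 18 + 2*√(y + S) = 18 + 2*√(S + y))
1/D(G, 247) = 1/(18 + 2*√(247 + 267)) = 1/(18 + 2*√514)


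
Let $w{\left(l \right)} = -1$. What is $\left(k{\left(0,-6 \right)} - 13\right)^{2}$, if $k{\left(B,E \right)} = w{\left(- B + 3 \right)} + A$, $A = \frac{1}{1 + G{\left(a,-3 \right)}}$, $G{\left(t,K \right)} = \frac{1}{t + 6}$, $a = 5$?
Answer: $\frac{24649}{144} \approx 171.17$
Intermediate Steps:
$G{\left(t,K \right)} = \frac{1}{6 + t}$
$A = \frac{11}{12}$ ($A = \frac{1}{1 + \frac{1}{6 + 5}} = \frac{1}{1 + \frac{1}{11}} = \frac{1}{\frac{12}{11}} = \frac{11}{12} \approx 0.91667$)
$k{\left(B,E \right)} = - \frac{1}{12}$ ($k{\left(B,E \right)} = -1 + \frac{11}{12} = - \frac{1}{12}$)
$\left(k{\left(0,-6 \right)} - 13\right)^{2} = \left(- \frac{1}{12} - 13\right)^{2} = \left(- \frac{157}{12}\right)^{2} = \frac{24649}{144}$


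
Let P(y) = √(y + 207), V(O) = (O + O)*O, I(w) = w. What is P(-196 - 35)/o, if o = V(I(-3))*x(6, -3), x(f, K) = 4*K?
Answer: -I*√6/108 ≈ -0.02268*I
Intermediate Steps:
V(O) = 2*O² (V(O) = (2*O)*O = 2*O²)
o = -216 (o = (2*(-3)²)*(4*(-3)) = (2*9)*(-12) = 18*(-12) = -216)
P(y) = √(207 + y)
P(-196 - 35)/o = √(207 + (-196 - 35))/(-216) = √(207 - 231)*(-1/216) = √(-24)*(-1/216) = (2*I*√6)*(-1/216) = -I*√6/108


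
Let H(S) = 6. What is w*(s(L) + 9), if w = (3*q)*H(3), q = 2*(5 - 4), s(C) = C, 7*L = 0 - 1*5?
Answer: 2088/7 ≈ 298.29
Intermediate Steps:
L = -5/7 (L = (0 - 1*5)/7 = (0 - 5)/7 = (⅐)*(-5) = -5/7 ≈ -0.71429)
q = 2 (q = 2*1 = 2)
w = 36 (w = (3*2)*6 = 6*6 = 36)
w*(s(L) + 9) = 36*(-5/7 + 9) = 36*(58/7) = 2088/7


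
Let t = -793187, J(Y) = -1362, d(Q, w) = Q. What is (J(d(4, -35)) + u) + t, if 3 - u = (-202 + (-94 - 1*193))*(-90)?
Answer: -838556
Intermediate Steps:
u = -44007 (u = 3 - (-202 + (-94 - 1*193))*(-90) = 3 - (-202 + (-94 - 193))*(-90) = 3 - (-202 - 287)*(-90) = 3 - (-489)*(-90) = 3 - 1*44010 = 3 - 44010 = -44007)
(J(d(4, -35)) + u) + t = (-1362 - 44007) - 793187 = -45369 - 793187 = -838556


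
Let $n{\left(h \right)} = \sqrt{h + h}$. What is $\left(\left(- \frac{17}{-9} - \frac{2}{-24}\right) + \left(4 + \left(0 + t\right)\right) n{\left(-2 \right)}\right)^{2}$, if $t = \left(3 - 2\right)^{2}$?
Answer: $- \frac{124559}{1296} + \frac{355 i}{9} \approx -96.11 + 39.444 i$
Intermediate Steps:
$t = 1$ ($t = 1^{2} = 1$)
$n{\left(h \right)} = \sqrt{2} \sqrt{h}$ ($n{\left(h \right)} = \sqrt{2 h} = \sqrt{2} \sqrt{h}$)
$\left(\left(- \frac{17}{-9} - \frac{2}{-24}\right) + \left(4 + \left(0 + t\right)\right) n{\left(-2 \right)}\right)^{2} = \left(\left(- \frac{17}{-9} - \frac{2}{-24}\right) + \left(4 + \left(0 + 1\right)\right) \sqrt{2} \sqrt{-2}\right)^{2} = \left(\left(\left(-17\right) \left(- \frac{1}{9}\right) - - \frac{1}{12}\right) + \left(4 + 1\right) \sqrt{2} i \sqrt{2}\right)^{2} = \left(\left(\frac{17}{9} + \frac{1}{12}\right) + 5 \cdot 2 i\right)^{2} = \left(\frac{71}{36} + 10 i\right)^{2}$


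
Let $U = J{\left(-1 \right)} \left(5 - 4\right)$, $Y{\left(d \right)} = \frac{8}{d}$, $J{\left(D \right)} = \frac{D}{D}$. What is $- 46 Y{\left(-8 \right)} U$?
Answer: $46$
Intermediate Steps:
$J{\left(D \right)} = 1$
$U = 1$ ($U = 1 \left(5 - 4\right) = 1 \cdot 1 = 1$)
$- 46 Y{\left(-8 \right)} U = - 46 \frac{8}{-8} \cdot 1 = - 46 \cdot 8 \left(- \frac{1}{8}\right) 1 = \left(-46\right) \left(-1\right) 1 = 46 \cdot 1 = 46$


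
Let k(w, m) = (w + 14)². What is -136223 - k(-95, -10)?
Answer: -142784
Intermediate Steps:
k(w, m) = (14 + w)²
-136223 - k(-95, -10) = -136223 - (14 - 95)² = -136223 - 1*(-81)² = -136223 - 1*6561 = -136223 - 6561 = -142784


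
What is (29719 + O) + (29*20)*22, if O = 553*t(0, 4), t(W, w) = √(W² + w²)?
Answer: 44691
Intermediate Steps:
O = 2212 (O = 553*√(0² + 4²) = 553*√(0 + 16) = 553*√16 = 553*4 = 2212)
(29719 + O) + (29*20)*22 = (29719 + 2212) + (29*20)*22 = 31931 + 580*22 = 31931 + 12760 = 44691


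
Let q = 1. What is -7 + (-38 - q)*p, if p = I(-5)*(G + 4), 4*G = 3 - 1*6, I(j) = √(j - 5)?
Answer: -7 - 507*I*√10/4 ≈ -7.0 - 400.82*I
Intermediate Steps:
I(j) = √(-5 + j)
G = -¾ (G = (3 - 1*6)/4 = (3 - 6)/4 = (¼)*(-3) = -¾ ≈ -0.75000)
p = 13*I*√10/4 (p = √(-5 - 5)*(-¾ + 4) = √(-10)*(13/4) = (I*√10)*(13/4) = 13*I*√10/4 ≈ 10.277*I)
-7 + (-38 - q)*p = -7 + (-38 - 1*1)*(13*I*√10/4) = -7 + (-38 - 1)*(13*I*√10/4) = -7 - 507*I*√10/4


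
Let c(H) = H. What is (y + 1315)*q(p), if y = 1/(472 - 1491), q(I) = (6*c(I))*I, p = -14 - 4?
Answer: 2604928896/1019 ≈ 2.5564e+6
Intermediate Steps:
p = -18
q(I) = 6*I² (q(I) = (6*I)*I = 6*I²)
y = -1/1019 (y = 1/(-1019) = -1/1019 ≈ -0.00098135)
(y + 1315)*q(p) = (-1/1019 + 1315)*(6*(-18)²) = 1339984*(6*324)/1019 = (1339984/1019)*1944 = 2604928896/1019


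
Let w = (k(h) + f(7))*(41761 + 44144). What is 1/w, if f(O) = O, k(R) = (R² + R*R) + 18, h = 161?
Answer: 1/4455634635 ≈ 2.2443e-10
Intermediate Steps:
k(R) = 18 + 2*R² (k(R) = (R² + R²) + 18 = 2*R² + 18 = 18 + 2*R²)
w = 4455634635 (w = ((18 + 2*161²) + 7)*(41761 + 44144) = ((18 + 2*25921) + 7)*85905 = ((18 + 51842) + 7)*85905 = (51860 + 7)*85905 = 51867*85905 = 4455634635)
1/w = 1/4455634635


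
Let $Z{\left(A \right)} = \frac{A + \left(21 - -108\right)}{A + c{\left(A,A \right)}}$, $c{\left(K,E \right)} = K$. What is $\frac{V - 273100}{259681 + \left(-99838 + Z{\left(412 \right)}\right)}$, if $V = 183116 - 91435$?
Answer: $- \frac{149489256}{131711173} \approx -1.135$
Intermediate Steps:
$Z{\left(A \right)} = \frac{129 + A}{2 A}$ ($Z{\left(A \right)} = \frac{A + \left(21 - -108\right)}{A + A} = \frac{A + \left(21 + 108\right)}{2 A} = \left(A + 129\right) \frac{1}{2 A} = \left(129 + A\right) \frac{1}{2 A} = \frac{129 + A}{2 A}$)
$V = 91681$
$\frac{V - 273100}{259681 + \left(-99838 + Z{\left(412 \right)}\right)} = \frac{91681 - 273100}{259681 - \left(99838 - \frac{129 + 412}{2 \cdot 412}\right)} = - \frac{181419}{259681 - \left(99838 - \frac{541}{824}\right)} = - \frac{181419}{259681 + \left(-99838 + \frac{541}{824}\right)} = - \frac{181419}{259681 - \frac{82265971}{824}} = - \frac{181419}{\frac{131711173}{824}} = \left(-181419\right) \frac{824}{131711173} = - \frac{149489256}{131711173}$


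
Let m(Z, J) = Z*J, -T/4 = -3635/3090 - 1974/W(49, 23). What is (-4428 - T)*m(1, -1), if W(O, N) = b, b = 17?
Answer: 25724866/5253 ≈ 4897.2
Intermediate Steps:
W(O, N) = 17
T = 2464582/5253 (T = -4*(-3635/3090 - 1974/17) = -4*(-3635*1/3090 - 1974*1/17) = -4*(-727/618 - 1974/17) = -4*(-1232291/10506) = 2464582/5253 ≈ 469.18)
m(Z, J) = J*Z
(-4428 - T)*m(1, -1) = (-4428 - 1*2464582/5253)*(-1*1) = (-4428 - 2464582/5253)*(-1) = -25724866/5253*(-1) = 25724866/5253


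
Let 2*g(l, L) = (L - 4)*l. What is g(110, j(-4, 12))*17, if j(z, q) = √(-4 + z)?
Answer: -3740 + 1870*I*√2 ≈ -3740.0 + 2644.6*I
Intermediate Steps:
g(l, L) = l*(-4 + L)/2 (g(l, L) = ((L - 4)*l)/2 = ((-4 + L)*l)/2 = (l*(-4 + L))/2 = l*(-4 + L)/2)
g(110, j(-4, 12))*17 = ((½)*110*(-4 + √(-4 - 4)))*17 = ((½)*110*(-4 + √(-8)))*17 = ((½)*110*(-4 + 2*I*√2))*17 = (-220 + 110*I*√2)*17 = -3740 + 1870*I*√2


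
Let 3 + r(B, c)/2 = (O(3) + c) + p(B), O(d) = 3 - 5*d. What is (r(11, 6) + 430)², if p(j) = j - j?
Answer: 169744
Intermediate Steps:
p(j) = 0
r(B, c) = -30 + 2*c (r(B, c) = -6 + 2*(((3 - 5*3) + c) + 0) = -6 + 2*(((3 - 15) + c) + 0) = -6 + 2*((-12 + c) + 0) = -6 + 2*(-12 + c) = -6 + (-24 + 2*c) = -30 + 2*c)
(r(11, 6) + 430)² = ((-30 + 2*6) + 430)² = ((-30 + 12) + 430)² = (-18 + 430)² = 412² = 169744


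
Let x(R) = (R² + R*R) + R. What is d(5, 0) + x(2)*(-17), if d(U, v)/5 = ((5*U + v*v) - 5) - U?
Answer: -95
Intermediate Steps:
d(U, v) = -25 + 5*v² + 20*U (d(U, v) = 5*(((5*U + v*v) - 5) - U) = 5*(((5*U + v²) - 5) - U) = 5*(((v² + 5*U) - 5) - U) = 5*((-5 + v² + 5*U) - U) = 5*(-5 + v² + 4*U) = -25 + 5*v² + 20*U)
x(R) = R + 2*R² (x(R) = (R² + R²) + R = 2*R² + R = R + 2*R²)
d(5, 0) + x(2)*(-17) = (-25 + 5*0² + 20*5) + (2*(1 + 2*2))*(-17) = (-25 + 5*0 + 100) + (2*(1 + 4))*(-17) = (-25 + 0 + 100) + (2*5)*(-17) = 75 + 10*(-17) = 75 - 170 = -95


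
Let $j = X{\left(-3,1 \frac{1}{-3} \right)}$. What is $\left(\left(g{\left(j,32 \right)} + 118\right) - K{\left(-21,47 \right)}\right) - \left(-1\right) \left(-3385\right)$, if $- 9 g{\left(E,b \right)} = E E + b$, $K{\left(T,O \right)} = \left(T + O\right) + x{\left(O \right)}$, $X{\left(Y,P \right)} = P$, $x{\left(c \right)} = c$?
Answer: $- \frac{270829}{81} \approx -3343.6$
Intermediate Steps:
$K{\left(T,O \right)} = T + 2 O$ ($K{\left(T,O \right)} = \left(T + O\right) + O = \left(O + T\right) + O = T + 2 O$)
$j = - \frac{1}{3}$ ($j = 1 \frac{1}{-3} = 1 \left(- \frac{1}{3}\right) = - \frac{1}{3} \approx -0.33333$)
$g{\left(E,b \right)} = - \frac{b}{9} - \frac{E^{2}}{9}$ ($g{\left(E,b \right)} = - \frac{E E + b}{9} = - \frac{E^{2} + b}{9} = - \frac{b + E^{2}}{9} = - \frac{b}{9} - \frac{E^{2}}{9}$)
$\left(\left(g{\left(j,32 \right)} + 118\right) - K{\left(-21,47 \right)}\right) - \left(-1\right) \left(-3385\right) = \left(\left(\left(\left(- \frac{1}{9}\right) 32 - \frac{\left(- \frac{1}{3}\right)^{2}}{9}\right) + 118\right) - \left(-21 + 2 \cdot 47\right)\right) - \left(-1\right) \left(-3385\right) = \left(\left(\left(- \frac{32}{9} - \frac{1}{81}\right) + 118\right) - \left(-21 + 94\right)\right) - 3385 = \left(\left(\left(- \frac{32}{9} - \frac{1}{81}\right) + 118\right) - 73\right) - 3385 = \left(\left(- \frac{289}{81} + 118\right) - 73\right) - 3385 = \left(\frac{9269}{81} - 73\right) - 3385 = \frac{3356}{81} - 3385 = - \frac{270829}{81}$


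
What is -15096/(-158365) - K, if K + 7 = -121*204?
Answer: 3910205311/158365 ≈ 24691.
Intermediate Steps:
K = -24691 (K = -7 - 121*204 = -7 - 24684 = -24691)
-15096/(-158365) - K = -15096/(-158365) - 1*(-24691) = -15096*(-1/158365) + 24691 = 15096/158365 + 24691 = 3910205311/158365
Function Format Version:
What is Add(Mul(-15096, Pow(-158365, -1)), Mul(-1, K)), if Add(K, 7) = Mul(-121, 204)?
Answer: Rational(3910205311, 158365) ≈ 24691.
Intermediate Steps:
K = -24691 (K = Add(-7, Mul(-121, 204)) = Add(-7, -24684) = -24691)
Add(Mul(-15096, Pow(-158365, -1)), Mul(-1, K)) = Add(Mul(-15096, Pow(-158365, -1)), Mul(-1, -24691)) = Add(Mul(-15096, Rational(-1, 158365)), 24691) = Add(Rational(15096, 158365), 24691) = Rational(3910205311, 158365)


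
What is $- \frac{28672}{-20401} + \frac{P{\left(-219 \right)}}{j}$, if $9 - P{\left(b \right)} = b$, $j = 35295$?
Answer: $\frac{338876556}{240017765} \approx 1.4119$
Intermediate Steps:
$P{\left(b \right)} = 9 - b$
$- \frac{28672}{-20401} + \frac{P{\left(-219 \right)}}{j} = - \frac{28672}{-20401} + \frac{9 - -219}{35295} = \left(-28672\right) \left(- \frac{1}{20401}\right) + \left(9 + 219\right) \frac{1}{35295} = \frac{28672}{20401} + 228 \cdot \frac{1}{35295} = \frac{28672}{20401} + \frac{76}{11765} = \frac{338876556}{240017765}$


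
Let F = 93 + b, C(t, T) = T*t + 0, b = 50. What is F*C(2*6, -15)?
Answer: -25740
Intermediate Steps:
C(t, T) = T*t
F = 143 (F = 93 + 50 = 143)
F*C(2*6, -15) = 143*(-30*6) = 143*(-15*12) = 143*(-180) = -25740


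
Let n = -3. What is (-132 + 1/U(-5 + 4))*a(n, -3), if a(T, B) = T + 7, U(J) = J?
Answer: -532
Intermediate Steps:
a(T, B) = 7 + T
(-132 + 1/U(-5 + 4))*a(n, -3) = (-132 + 1/(-5 + 4))*(7 - 3) = (-132 + 1/(-1))*4 = (-132 - 1)*4 = -133*4 = -532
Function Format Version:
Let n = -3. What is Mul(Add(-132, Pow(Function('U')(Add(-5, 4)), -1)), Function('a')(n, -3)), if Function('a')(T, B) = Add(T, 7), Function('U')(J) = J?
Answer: -532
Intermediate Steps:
Function('a')(T, B) = Add(7, T)
Mul(Add(-132, Pow(Function('U')(Add(-5, 4)), -1)), Function('a')(n, -3)) = Mul(Add(-132, Pow(Add(-5, 4), -1)), Add(7, -3)) = Mul(Add(-132, Pow(-1, -1)), 4) = Mul(Add(-132, -1), 4) = Mul(-133, 4) = -532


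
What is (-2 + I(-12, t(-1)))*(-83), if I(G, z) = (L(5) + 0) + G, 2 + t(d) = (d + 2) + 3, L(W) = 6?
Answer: 664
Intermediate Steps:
t(d) = 3 + d (t(d) = -2 + ((d + 2) + 3) = -2 + ((2 + d) + 3) = -2 + (5 + d) = 3 + d)
I(G, z) = 6 + G (I(G, z) = (6 + 0) + G = 6 + G)
(-2 + I(-12, t(-1)))*(-83) = (-2 + (6 - 12))*(-83) = (-2 - 6)*(-83) = -8*(-83) = 664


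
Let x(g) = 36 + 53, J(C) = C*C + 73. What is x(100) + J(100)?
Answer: 10162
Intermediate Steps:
J(C) = 73 + C² (J(C) = C² + 73 = 73 + C²)
x(g) = 89
x(100) + J(100) = 89 + (73 + 100²) = 89 + (73 + 10000) = 89 + 10073 = 10162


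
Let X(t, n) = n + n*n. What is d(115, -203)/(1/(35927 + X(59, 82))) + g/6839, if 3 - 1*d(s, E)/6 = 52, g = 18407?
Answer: -85921771771/6839 ≈ -1.2564e+7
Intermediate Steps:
X(t, n) = n + n²
d(s, E) = -294 (d(s, E) = 18 - 6*52 = 18 - 312 = -294)
d(115, -203)/(1/(35927 + X(59, 82))) + g/6839 = -(10562538 + 24108*(1 + 82)) + 18407/6839 = -294/(1/(35927 + 82*83)) + 18407*(1/6839) = -294/(1/(35927 + 6806)) + 18407/6839 = -294/(1/42733) + 18407/6839 = -294/1/42733 + 18407/6839 = -294*42733 + 18407/6839 = -12563502 + 18407/6839 = -85921771771/6839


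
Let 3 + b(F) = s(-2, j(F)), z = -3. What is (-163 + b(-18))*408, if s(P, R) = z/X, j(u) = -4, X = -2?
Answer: -67116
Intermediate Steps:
s(P, R) = 3/2 (s(P, R) = -3/(-2) = -3*(-1/2) = 3/2)
b(F) = -3/2 (b(F) = -3 + 3/2 = -3/2)
(-163 + b(-18))*408 = (-163 - 3/2)*408 = -329/2*408 = -67116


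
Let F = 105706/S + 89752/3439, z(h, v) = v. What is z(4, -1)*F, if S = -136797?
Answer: -11914281410/470444883 ≈ -25.326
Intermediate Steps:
F = 11914281410/470444883 (F = 105706/(-136797) + 89752/3439 = 105706*(-1/136797) + 89752*(1/3439) = -105706/136797 + 89752/3439 = 11914281410/470444883 ≈ 25.326)
z(4, -1)*F = -1*11914281410/470444883 = -11914281410/470444883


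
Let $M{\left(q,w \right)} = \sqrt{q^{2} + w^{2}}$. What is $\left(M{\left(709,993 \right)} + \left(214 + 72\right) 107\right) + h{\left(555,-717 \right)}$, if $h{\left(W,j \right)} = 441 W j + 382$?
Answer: $-175458351 + \sqrt{1488730} \approx -1.7546 \cdot 10^{8}$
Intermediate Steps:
$h{\left(W,j \right)} = 382 + 441 W j$ ($h{\left(W,j \right)} = 441 W j + 382 = 382 + 441 W j$)
$\left(M{\left(709,993 \right)} + \left(214 + 72\right) 107\right) + h{\left(555,-717 \right)} = \left(\sqrt{709^{2} + 993^{2}} + \left(214 + 72\right) 107\right) + \left(382 + 441 \cdot 555 \left(-717\right)\right) = \left(\sqrt{502681 + 986049} + 286 \cdot 107\right) + \left(382 - 175489335\right) = \left(\sqrt{1488730} + 30602\right) - 175488953 = \left(30602 + \sqrt{1488730}\right) - 175488953 = -175458351 + \sqrt{1488730}$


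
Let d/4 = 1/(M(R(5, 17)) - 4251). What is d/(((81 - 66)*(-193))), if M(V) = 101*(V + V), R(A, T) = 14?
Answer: 4/4119585 ≈ 9.7097e-7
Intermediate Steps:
M(V) = 202*V (M(V) = 101*(2*V) = 202*V)
d = -4/1423 (d = 4/(202*14 - 4251) = 4/(2828 - 4251) = 4/(-1423) = 4*(-1/1423) = -4/1423 ≈ -0.0028110)
d/(((81 - 66)*(-193))) = -4*(-1/(193*(81 - 66)))/1423 = -4/(1423*(15*(-193))) = -4/1423/(-2895) = -4/1423*(-1/2895) = 4/4119585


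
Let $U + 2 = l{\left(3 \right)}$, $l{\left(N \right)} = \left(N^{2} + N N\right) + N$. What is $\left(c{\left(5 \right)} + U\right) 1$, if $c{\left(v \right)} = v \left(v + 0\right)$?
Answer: $44$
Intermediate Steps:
$l{\left(N \right)} = N + 2 N^{2}$ ($l{\left(N \right)} = \left(N^{2} + N^{2}\right) + N = 2 N^{2} + N = N + 2 N^{2}$)
$c{\left(v \right)} = v^{2}$ ($c{\left(v \right)} = v v = v^{2}$)
$U = 19$ ($U = -2 + 3 \left(1 + 2 \cdot 3\right) = -2 + 3 \left(1 + 6\right) = -2 + 3 \cdot 7 = -2 + 21 = 19$)
$\left(c{\left(5 \right)} + U\right) 1 = \left(5^{2} + 19\right) 1 = \left(25 + 19\right) 1 = 44 \cdot 1 = 44$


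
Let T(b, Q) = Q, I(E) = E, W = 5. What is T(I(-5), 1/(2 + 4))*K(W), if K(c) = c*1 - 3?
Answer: ⅓ ≈ 0.33333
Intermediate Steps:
K(c) = -3 + c (K(c) = c - 3 = -3 + c)
T(I(-5), 1/(2 + 4))*K(W) = (-3 + 5)/(2 + 4) = 2/6 = (⅙)*2 = ⅓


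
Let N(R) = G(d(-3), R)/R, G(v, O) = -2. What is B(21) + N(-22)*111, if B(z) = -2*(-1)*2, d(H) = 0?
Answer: 155/11 ≈ 14.091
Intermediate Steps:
B(z) = 4 (B(z) = 2*2 = 4)
N(R) = -2/R
B(21) + N(-22)*111 = 4 - 2/(-22)*111 = 4 - 2*(-1/22)*111 = 4 + (1/11)*111 = 4 + 111/11 = 155/11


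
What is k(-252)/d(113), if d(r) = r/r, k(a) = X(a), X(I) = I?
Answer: -252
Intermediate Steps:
k(a) = a
d(r) = 1
k(-252)/d(113) = -252/1 = -252*1 = -252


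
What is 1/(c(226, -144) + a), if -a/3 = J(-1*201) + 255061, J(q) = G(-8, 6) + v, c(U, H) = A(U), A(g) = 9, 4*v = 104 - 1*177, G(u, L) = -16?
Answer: -4/3060285 ≈ -1.3071e-6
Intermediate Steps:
v = -73/4 (v = (104 - 1*177)/4 = (104 - 177)/4 = (¼)*(-73) = -73/4 ≈ -18.250)
c(U, H) = 9
J(q) = -137/4 (J(q) = -16 - 73/4 = -137/4)
a = -3060321/4 (a = -3*(-137/4 + 255061) = -3*1020107/4 = -3060321/4 ≈ -7.6508e+5)
1/(c(226, -144) + a) = 1/(9 - 3060321/4) = 1/(-3060285/4) = -4/3060285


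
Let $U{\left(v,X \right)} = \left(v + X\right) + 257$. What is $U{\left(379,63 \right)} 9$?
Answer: $6291$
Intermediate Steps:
$U{\left(v,X \right)} = 257 + X + v$ ($U{\left(v,X \right)} = \left(X + v\right) + 257 = 257 + X + v$)
$U{\left(379,63 \right)} 9 = \left(257 + 63 + 379\right) 9 = 699 \cdot 9 = 6291$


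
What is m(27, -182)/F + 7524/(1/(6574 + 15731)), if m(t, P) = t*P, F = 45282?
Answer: 1266558821721/7547 ≈ 1.6782e+8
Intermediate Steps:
m(t, P) = P*t
m(27, -182)/F + 7524/(1/(6574 + 15731)) = -182*27/45282 + 7524/(1/(6574 + 15731)) = -4914*1/45282 + 7524/(1/22305) = -819/7547 + 7524/(1/22305) = -819/7547 + 7524*22305 = -819/7547 + 167822820 = 1266558821721/7547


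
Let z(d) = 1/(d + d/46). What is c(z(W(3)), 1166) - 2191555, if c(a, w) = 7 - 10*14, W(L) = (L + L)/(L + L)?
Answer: -2191688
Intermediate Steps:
W(L) = 1 (W(L) = (2*L)/((2*L)) = (2*L)*(1/(2*L)) = 1)
z(d) = 46/(47*d) (z(d) = 1/(d + d*(1/46)) = 1/(d + d/46) = 1/(47*d/46) = 46/(47*d))
c(a, w) = -133 (c(a, w) = 7 - 140 = -133)
c(z(W(3)), 1166) - 2191555 = -133 - 2191555 = -2191688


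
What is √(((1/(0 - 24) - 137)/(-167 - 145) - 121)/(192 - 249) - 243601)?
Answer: I*√455876799573/1368 ≈ 493.56*I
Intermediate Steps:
√(((1/(0 - 24) - 137)/(-167 - 145) - 121)/(192 - 249) - 243601) = √(((1/(-24) - 137)/(-312) - 121)/(-57) - 243601) = √(((-1/24 - 137)*(-1/312) - 121)*(-1/57) - 243601) = √((-3289/24*(-1/312) - 121)*(-1/57) - 243601) = √((253/576 - 121)*(-1/57) - 243601) = √(-69443/576*(-1/57) - 243601) = √(69443/32832 - 243601) = √(-7997838589/32832) = I*√455876799573/1368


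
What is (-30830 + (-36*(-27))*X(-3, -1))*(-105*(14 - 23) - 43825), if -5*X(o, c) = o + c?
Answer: 1288646912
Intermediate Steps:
X(o, c) = -c/5 - o/5 (X(o, c) = -(o + c)/5 = -(c + o)/5 = -c/5 - o/5)
(-30830 + (-36*(-27))*X(-3, -1))*(-105*(14 - 23) - 43825) = (-30830 + (-36*(-27))*(-1/5*(-1) - 1/5*(-3)))*(-105*(14 - 23) - 43825) = (-30830 + 972*(1/5 + 3/5))*(-105*(-9) - 43825) = (-30830 + 972*(4/5))*(945 - 43825) = (-30830 + 3888/5)*(-42880) = -150262/5*(-42880) = 1288646912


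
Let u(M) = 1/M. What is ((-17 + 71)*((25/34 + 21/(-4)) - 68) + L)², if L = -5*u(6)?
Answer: 39899263504/2601 ≈ 1.5340e+7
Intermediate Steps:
L = -⅚ (L = -5/6 = -5*⅙ = -⅚ ≈ -0.83333)
((-17 + 71)*((25/34 + 21/(-4)) - 68) + L)² = ((-17 + 71)*((25/34 + 21/(-4)) - 68) - ⅚)² = (54*((25*(1/34) + 21*(-¼)) - 68) - ⅚)² = (54*((25/34 - 21/4) - 68) - ⅚)² = (54*(-307/68 - 68) - ⅚)² = (54*(-4931/68) - ⅚)² = (-133137/34 - ⅚)² = (-199748/51)² = 39899263504/2601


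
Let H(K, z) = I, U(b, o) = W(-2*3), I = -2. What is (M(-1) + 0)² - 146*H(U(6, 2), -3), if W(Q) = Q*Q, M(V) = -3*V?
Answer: 301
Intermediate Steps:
W(Q) = Q²
U(b, o) = 36 (U(b, o) = (-2*3)² = (-6)² = 36)
H(K, z) = -2
(M(-1) + 0)² - 146*H(U(6, 2), -3) = (-3*(-1) + 0)² - 146*(-2) = (3 + 0)² + 292 = 3² + 292 = 9 + 292 = 301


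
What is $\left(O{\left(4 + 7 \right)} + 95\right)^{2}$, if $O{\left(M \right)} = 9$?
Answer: $10816$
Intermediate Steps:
$\left(O{\left(4 + 7 \right)} + 95\right)^{2} = \left(9 + 95\right)^{2} = 104^{2} = 10816$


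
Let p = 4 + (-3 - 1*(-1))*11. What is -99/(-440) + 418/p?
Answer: -8279/360 ≈ -22.997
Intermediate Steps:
p = -18 (p = 4 + (-3 + 1)*11 = 4 - 2*11 = 4 - 22 = -18)
-99/(-440) + 418/p = -99/(-440) + 418/(-18) = -99*(-1/440) + 418*(-1/18) = 9/40 - 209/9 = -8279/360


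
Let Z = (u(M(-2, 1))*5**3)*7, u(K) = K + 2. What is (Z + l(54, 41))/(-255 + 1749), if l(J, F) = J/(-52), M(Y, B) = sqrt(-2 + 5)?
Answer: 45473/38844 + 875*sqrt(3)/1494 ≈ 2.1851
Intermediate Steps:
M(Y, B) = sqrt(3)
u(K) = 2 + K
Z = 1750 + 875*sqrt(3) (Z = ((2 + sqrt(3))*5**3)*7 = ((2 + sqrt(3))*125)*7 = (250 + 125*sqrt(3))*7 = 1750 + 875*sqrt(3) ≈ 3265.5)
l(J, F) = -J/52 (l(J, F) = J*(-1/52) = -J/52)
(Z + l(54, 41))/(-255 + 1749) = ((1750 + 875*sqrt(3)) - 1/52*54)/(-255 + 1749) = ((1750 + 875*sqrt(3)) - 27/26)/1494 = (45473/26 + 875*sqrt(3))*(1/1494) = 45473/38844 + 875*sqrt(3)/1494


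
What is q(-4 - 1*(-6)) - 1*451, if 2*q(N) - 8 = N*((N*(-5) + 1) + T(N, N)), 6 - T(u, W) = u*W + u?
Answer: -456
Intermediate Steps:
T(u, W) = 6 - u - W*u (T(u, W) = 6 - (u*W + u) = 6 - (W*u + u) = 6 - (u + W*u) = 6 + (-u - W*u) = 6 - u - W*u)
q(N) = 4 + N*(7 - N² - 6*N)/2 (q(N) = 4 + (N*((N*(-5) + 1) + (6 - N - N*N)))/2 = 4 + (N*((-5*N + 1) + (6 - N - N²)))/2 = 4 + (N*((1 - 5*N) + (6 - N - N²)))/2 = 4 + (N*(7 - N² - 6*N))/2 = 4 + N*(7 - N² - 6*N)/2)
q(-4 - 1*(-6)) - 1*451 = (4 - 3*(-4 - 1*(-6))² - (-4 - 1*(-6))³/2 + 7*(-4 - 1*(-6))/2) - 1*451 = (4 - 3*(-4 + 6)² - (-4 + 6)³/2 + 7*(-4 + 6)/2) - 451 = (4 - 3*2² - ½*2³ + (7/2)*2) - 451 = (4 - 3*4 - ½*8 + 7) - 451 = (4 - 12 - 4 + 7) - 451 = -5 - 451 = -456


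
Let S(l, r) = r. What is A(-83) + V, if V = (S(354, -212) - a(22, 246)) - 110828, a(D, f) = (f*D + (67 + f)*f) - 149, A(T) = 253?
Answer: -193048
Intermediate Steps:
a(D, f) = -149 + D*f + f*(67 + f) (a(D, f) = (D*f + f*(67 + f)) - 149 = -149 + D*f + f*(67 + f))
V = -193301 (V = (-212 - (-149 + 246² + 67*246 + 22*246)) - 110828 = (-212 - (-149 + 60516 + 16482 + 5412)) - 110828 = (-212 - 1*82261) - 110828 = (-212 - 82261) - 110828 = -82473 - 110828 = -193301)
A(-83) + V = 253 - 193301 = -193048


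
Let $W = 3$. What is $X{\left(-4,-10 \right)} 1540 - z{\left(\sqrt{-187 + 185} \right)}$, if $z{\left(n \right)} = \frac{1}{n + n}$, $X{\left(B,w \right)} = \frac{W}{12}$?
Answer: $385 + \frac{i \sqrt{2}}{4} \approx 385.0 + 0.35355 i$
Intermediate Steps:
$X{\left(B,w \right)} = \frac{1}{4}$ ($X{\left(B,w \right)} = \frac{3}{12} = 3 \cdot \frac{1}{12} = \frac{1}{4}$)
$z{\left(n \right)} = \frac{1}{2 n}$
$X{\left(-4,-10 \right)} 1540 - z{\left(\sqrt{-187 + 185} \right)} = \frac{1}{4} \cdot 1540 - \frac{1}{2 \sqrt{-187 + 185}} = 385 - \frac{1}{2 \sqrt{-2}} = 385 - \frac{1}{2 i \sqrt{2}} = 385 - \frac{\left(- \frac{1}{2}\right) i \sqrt{2}}{2} = 385 - - \frac{i \sqrt{2}}{4} = 385 + \frac{i \sqrt{2}}{4}$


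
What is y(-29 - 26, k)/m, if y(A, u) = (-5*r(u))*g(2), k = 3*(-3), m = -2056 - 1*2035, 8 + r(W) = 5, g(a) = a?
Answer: -30/4091 ≈ -0.0073332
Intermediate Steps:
r(W) = -3 (r(W) = -8 + 5 = -3)
m = -4091 (m = -2056 - 2035 = -4091)
k = -9
y(A, u) = 30 (y(A, u) = -5*(-3)*2 = 15*2 = 30)
y(-29 - 26, k)/m = 30/(-4091) = 30*(-1/4091) = -30/4091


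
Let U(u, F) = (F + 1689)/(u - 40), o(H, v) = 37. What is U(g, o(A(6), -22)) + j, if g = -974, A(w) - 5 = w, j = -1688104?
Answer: -855869591/507 ≈ -1.6881e+6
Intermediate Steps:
A(w) = 5 + w
U(u, F) = (1689 + F)/(-40 + u)
U(g, o(A(6), -22)) + j = (1689 + 37)/(-40 - 974) - 1688104 = 1726/(-1014) - 1688104 = -1/1014*1726 - 1688104 = -863/507 - 1688104 = -855869591/507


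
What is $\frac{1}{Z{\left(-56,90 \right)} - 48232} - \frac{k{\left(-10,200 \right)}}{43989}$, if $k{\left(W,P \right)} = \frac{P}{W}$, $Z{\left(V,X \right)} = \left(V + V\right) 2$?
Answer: $\frac{308377}{710510328} \approx 0.00043402$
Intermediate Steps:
$Z{\left(V,X \right)} = 4 V$ ($Z{\left(V,X \right)} = 2 V 2 = 4 V$)
$\frac{1}{Z{\left(-56,90 \right)} - 48232} - \frac{k{\left(-10,200 \right)}}{43989} = \frac{1}{4 \left(-56\right) - 48232} - \frac{200 \frac{1}{-10}}{43989} = \frac{1}{-224 - 48232} - 200 \left(- \frac{1}{10}\right) \frac{1}{43989} = \frac{1}{-48456} - \left(-20\right) \frac{1}{43989} = - \frac{1}{48456} - - \frac{20}{43989} = - \frac{1}{48456} + \frac{20}{43989} = \frac{308377}{710510328}$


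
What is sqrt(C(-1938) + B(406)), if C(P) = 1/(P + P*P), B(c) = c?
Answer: sqrt(5721274968029322)/3753906 ≈ 20.149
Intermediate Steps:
C(P) = 1/(P + P**2)
sqrt(C(-1938) + B(406)) = sqrt(1/((-1938)*(1 - 1938)) + 406) = sqrt(-1/1938/(-1937) + 406) = sqrt(-1/1938*(-1/1937) + 406) = sqrt(1/3753906 + 406) = sqrt(1524085837/3753906) = sqrt(5721274968029322)/3753906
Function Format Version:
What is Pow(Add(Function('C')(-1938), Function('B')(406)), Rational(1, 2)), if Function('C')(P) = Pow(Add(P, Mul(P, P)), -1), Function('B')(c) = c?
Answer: Mul(Rational(1, 3753906), Pow(5721274968029322, Rational(1, 2))) ≈ 20.149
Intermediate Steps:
Function('C')(P) = Pow(Add(P, Pow(P, 2)), -1)
Pow(Add(Function('C')(-1938), Function('B')(406)), Rational(1, 2)) = Pow(Add(Mul(Pow(-1938, -1), Pow(Add(1, -1938), -1)), 406), Rational(1, 2)) = Pow(Add(Mul(Rational(-1, 1938), Pow(-1937, -1)), 406), Rational(1, 2)) = Pow(Add(Mul(Rational(-1, 1938), Rational(-1, 1937)), 406), Rational(1, 2)) = Pow(Add(Rational(1, 3753906), 406), Rational(1, 2)) = Pow(Rational(1524085837, 3753906), Rational(1, 2)) = Mul(Rational(1, 3753906), Pow(5721274968029322, Rational(1, 2)))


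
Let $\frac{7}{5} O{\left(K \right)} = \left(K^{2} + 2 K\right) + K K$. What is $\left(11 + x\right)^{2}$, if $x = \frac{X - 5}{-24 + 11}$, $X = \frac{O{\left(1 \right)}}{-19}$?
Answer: $\frac{388247616}{2989441} \approx 129.87$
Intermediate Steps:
$O{\left(K \right)} = \frac{10 K}{7} + \frac{10 K^{2}}{7}$ ($O{\left(K \right)} = \frac{5 \left(\left(K^{2} + 2 K\right) + K K\right)}{7} = \frac{5 \left(\left(K^{2} + 2 K\right) + K^{2}\right)}{7} = \frac{5 \left(2 K + 2 K^{2}\right)}{7} = \frac{10 K}{7} + \frac{10 K^{2}}{7}$)
$X = - \frac{20}{133}$ ($X = \frac{\frac{10}{7} \cdot 1 \left(1 + 1\right)}{-19} = \frac{10}{7} \cdot 1 \cdot 2 \left(- \frac{1}{19}\right) = \frac{20}{7} \left(- \frac{1}{19}\right) = - \frac{20}{133} \approx -0.15038$)
$x = \frac{685}{1729}$ ($x = \frac{- \frac{20}{133} - 5}{-24 + 11} = - \frac{685}{133 \left(-13\right)} = \left(- \frac{685}{133}\right) \left(- \frac{1}{13}\right) = \frac{685}{1729} \approx 0.39618$)
$\left(11 + x\right)^{2} = \left(11 + \frac{685}{1729}\right)^{2} = \left(\frac{19704}{1729}\right)^{2} = \frac{388247616}{2989441}$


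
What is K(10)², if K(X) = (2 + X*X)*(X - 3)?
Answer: 509796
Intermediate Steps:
K(X) = (-3 + X)*(2 + X²) (K(X) = (2 + X²)*(-3 + X) = (-3 + X)*(2 + X²))
K(10)² = (-6 + 10³ - 3*10² + 2*10)² = (-6 + 1000 - 3*100 + 20)² = (-6 + 1000 - 300 + 20)² = 714² = 509796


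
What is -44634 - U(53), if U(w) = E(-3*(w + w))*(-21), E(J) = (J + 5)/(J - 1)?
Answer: -14231673/319 ≈ -44613.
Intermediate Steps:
E(J) = (5 + J)/(-1 + J)
U(w) = -21*(5 - 6*w)/(-1 - 6*w) (U(w) = ((5 - 3*(w + w))/(-1 - 3*(w + w)))*(-21) = ((5 - 6*w)/(-1 - 6*w))*(-21) = -21*(5 - 6*w)/(-1 - 6*w))
-44634 - U(53) = -44634 - 21*(5 - 6*53)/(1 + 6*53) = -44634 - 21*(5 - 318)/(1 + 318) = -44634 - 21*(-313)/319 = -44634 - 1*(-6573/319) = -44634 + 6573/319 = -14231673/319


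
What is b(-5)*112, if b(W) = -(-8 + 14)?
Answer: -672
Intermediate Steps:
b(W) = -6 (b(W) = -1*6 = -6)
b(-5)*112 = -6*112 = -672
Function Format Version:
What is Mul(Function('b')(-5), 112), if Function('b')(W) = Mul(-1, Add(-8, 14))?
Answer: -672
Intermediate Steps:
Function('b')(W) = -6 (Function('b')(W) = Mul(-1, 6) = -6)
Mul(Function('b')(-5), 112) = Mul(-6, 112) = -672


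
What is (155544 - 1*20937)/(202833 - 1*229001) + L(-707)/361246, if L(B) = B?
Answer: -24322370549/4726542664 ≈ -5.1459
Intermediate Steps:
(155544 - 1*20937)/(202833 - 1*229001) + L(-707)/361246 = (155544 - 1*20937)/(202833 - 1*229001) - 707/361246 = (155544 - 20937)/(202833 - 229001) - 707*1/361246 = 134607/(-26168) - 707/361246 = 134607*(-1/26168) - 707/361246 = -134607/26168 - 707/361246 = -24322370549/4726542664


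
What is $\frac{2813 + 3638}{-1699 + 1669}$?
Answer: $- \frac{6451}{30} \approx -215.03$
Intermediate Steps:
$\frac{2813 + 3638}{-1699 + 1669} = \frac{6451}{-30} = 6451 \left(- \frac{1}{30}\right) = - \frac{6451}{30}$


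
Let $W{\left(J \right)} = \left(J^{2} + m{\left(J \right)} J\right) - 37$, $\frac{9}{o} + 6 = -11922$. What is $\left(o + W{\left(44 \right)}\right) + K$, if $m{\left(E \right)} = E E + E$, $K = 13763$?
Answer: $\frac{408661229}{3976} \approx 1.0278 \cdot 10^{5}$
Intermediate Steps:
$o = - \frac{3}{3976}$ ($o = \frac{9}{-6 - 11922} = \frac{9}{-11928} = 9 \left(- \frac{1}{11928}\right) = - \frac{3}{3976} \approx -0.00075453$)
$m{\left(E \right)} = E + E^{2}$ ($m{\left(E \right)} = E^{2} + E = E + E^{2}$)
$W{\left(J \right)} = -37 + J^{2} + J^{2} \left(1 + J\right)$ ($W{\left(J \right)} = \left(J^{2} + J \left(1 + J\right) J\right) - 37 = \left(J^{2} + J^{2} \left(1 + J\right)\right) - 37 = -37 + J^{2} + J^{2} \left(1 + J\right)$)
$\left(o + W{\left(44 \right)}\right) + K = \left(- \frac{3}{3976} + \left(-37 + 44^{3} + 2 \cdot 44^{2}\right)\right) + 13763 = \left(- \frac{3}{3976} + \left(-37 + 85184 + 2 \cdot 1936\right)\right) + 13763 = \left(- \frac{3}{3976} + \left(-37 + 85184 + 3872\right)\right) + 13763 = \left(- \frac{3}{3976} + 89019\right) + 13763 = \frac{353939541}{3976} + 13763 = \frac{408661229}{3976}$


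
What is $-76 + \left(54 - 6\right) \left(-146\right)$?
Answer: $-7084$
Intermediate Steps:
$-76 + \left(54 - 6\right) \left(-146\right) = -76 + 48 \left(-146\right) = -76 - 7008 = -7084$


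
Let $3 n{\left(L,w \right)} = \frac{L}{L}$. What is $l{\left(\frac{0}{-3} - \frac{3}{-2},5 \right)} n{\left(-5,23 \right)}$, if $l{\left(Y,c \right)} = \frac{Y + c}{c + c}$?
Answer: $\frac{13}{60} \approx 0.21667$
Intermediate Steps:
$l{\left(Y,c \right)} = \frac{Y + c}{2 c}$
$n{\left(L,w \right)} = \frac{1}{3}$ ($n{\left(L,w \right)} = \frac{\frac{1}{L} L}{3} = \frac{1}{3} \cdot 1 = \frac{1}{3}$)
$l{\left(\frac{0}{-3} - \frac{3}{-2},5 \right)} n{\left(-5,23 \right)} = \frac{\left(\frac{0}{-3} - \frac{3}{-2}\right) + 5}{2 \cdot 5} \cdot \frac{1}{3} = \frac{1}{2} \cdot \frac{1}{5} \left(\left(0 \left(- \frac{1}{3}\right) - - \frac{3}{2}\right) + 5\right) \frac{1}{3} = \frac{1}{2} \cdot \frac{1}{5} \left(\left(0 + \frac{3}{2}\right) + 5\right) \frac{1}{3} = \frac{1}{2} \cdot \frac{1}{5} \left(\frac{3}{2} + 5\right) \frac{1}{3} = \frac{1}{2} \cdot \frac{1}{5} \cdot \frac{13}{2} \cdot \frac{1}{3} = \frac{13}{20} \cdot \frac{1}{3} = \frac{13}{60}$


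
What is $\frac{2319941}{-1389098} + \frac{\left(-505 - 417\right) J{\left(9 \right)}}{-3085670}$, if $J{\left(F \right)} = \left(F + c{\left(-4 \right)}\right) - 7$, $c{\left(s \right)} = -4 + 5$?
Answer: $- \frac{3577365050201}{2143149012830} \approx -1.6692$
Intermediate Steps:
$c{\left(s \right)} = 1$
$J{\left(F \right)} = -6 + F$ ($J{\left(F \right)} = \left(F + 1\right) - 7 = \left(1 + F\right) - 7 = -6 + F$)
$\frac{2319941}{-1389098} + \frac{\left(-505 - 417\right) J{\left(9 \right)}}{-3085670} = \frac{2319941}{-1389098} + \frac{\left(-505 - 417\right) \left(-6 + 9\right)}{-3085670} = 2319941 \left(- \frac{1}{1389098}\right) + \left(-922\right) 3 \left(- \frac{1}{3085670}\right) = - \frac{2319941}{1389098} - - \frac{1383}{1542835} = - \frac{2319941}{1389098} + \frac{1383}{1542835} = - \frac{3577365050201}{2143149012830}$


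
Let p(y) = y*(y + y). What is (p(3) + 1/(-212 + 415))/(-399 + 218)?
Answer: -3655/36743 ≈ -0.099475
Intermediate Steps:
p(y) = 2*y² (p(y) = y*(2*y) = 2*y²)
(p(3) + 1/(-212 + 415))/(-399 + 218) = (2*3² + 1/(-212 + 415))/(-399 + 218) = (2*9 + 1/203)/(-181) = (18 + 1/203)*(-1/181) = (3655/203)*(-1/181) = -3655/36743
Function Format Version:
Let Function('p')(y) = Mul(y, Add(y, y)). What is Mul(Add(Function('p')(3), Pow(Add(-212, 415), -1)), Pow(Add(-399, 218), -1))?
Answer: Rational(-3655, 36743) ≈ -0.099475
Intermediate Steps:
Function('p')(y) = Mul(2, Pow(y, 2)) (Function('p')(y) = Mul(y, Mul(2, y)) = Mul(2, Pow(y, 2)))
Mul(Add(Function('p')(3), Pow(Add(-212, 415), -1)), Pow(Add(-399, 218), -1)) = Mul(Add(Mul(2, Pow(3, 2)), Pow(Add(-212, 415), -1)), Pow(Add(-399, 218), -1)) = Mul(Add(Mul(2, 9), Pow(203, -1)), Pow(-181, -1)) = Mul(Add(18, Rational(1, 203)), Rational(-1, 181)) = Mul(Rational(3655, 203), Rational(-1, 181)) = Rational(-3655, 36743)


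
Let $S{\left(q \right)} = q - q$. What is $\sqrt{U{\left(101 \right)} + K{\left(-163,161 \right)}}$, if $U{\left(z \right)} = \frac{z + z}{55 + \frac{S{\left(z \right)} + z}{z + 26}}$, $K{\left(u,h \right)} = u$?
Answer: $\frac{i \sqrt{2000668326}}{3543} \approx 12.625 i$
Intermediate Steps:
$S{\left(q \right)} = 0$
$U{\left(z \right)} = \frac{2 z}{55 + \frac{z}{26 + z}}$ ($U{\left(z \right)} = \frac{z + z}{55 + \frac{0 + z}{z + 26}} = \frac{2 z}{55 + \frac{z}{26 + z}}$)
$\sqrt{U{\left(101 \right)} + K{\left(-163,161 \right)}} = \sqrt{\frac{101 \left(26 + 101\right)}{715 + 28 \cdot 101} - 163} = \sqrt{101 \frac{1}{715 + 2828} \cdot 127 - 163} = \sqrt{101 \cdot \frac{1}{3543} \cdot 127 - 163} = \sqrt{\frac{12827}{3543} - 163} = \sqrt{- \frac{564682}{3543}} = \frac{i \sqrt{2000668326}}{3543}$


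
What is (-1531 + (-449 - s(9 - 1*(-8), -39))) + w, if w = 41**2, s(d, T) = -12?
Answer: -287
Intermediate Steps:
w = 1681
(-1531 + (-449 - s(9 - 1*(-8), -39))) + w = (-1531 + (-449 - 1*(-12))) + 1681 = (-1531 + (-449 + 12)) + 1681 = (-1531 - 437) + 1681 = -1968 + 1681 = -287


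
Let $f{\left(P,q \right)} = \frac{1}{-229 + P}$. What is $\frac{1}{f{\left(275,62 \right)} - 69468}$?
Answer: $- \frac{46}{3195527} \approx -1.4395 \cdot 10^{-5}$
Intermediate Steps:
$\frac{1}{f{\left(275,62 \right)} - 69468} = \frac{1}{\frac{1}{-229 + 275} - 69468} = \frac{1}{\frac{1}{46} - 69468} = \frac{1}{- \frac{3195527}{46}} = - \frac{46}{3195527}$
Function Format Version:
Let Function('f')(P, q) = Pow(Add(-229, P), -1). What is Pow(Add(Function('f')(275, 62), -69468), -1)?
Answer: Rational(-46, 3195527) ≈ -1.4395e-5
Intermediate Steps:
Pow(Add(Function('f')(275, 62), -69468), -1) = Pow(Add(Pow(Add(-229, 275), -1), -69468), -1) = Pow(Add(Pow(46, -1), -69468), -1) = Pow(Add(Rational(1, 46), -69468), -1) = Pow(Rational(-3195527, 46), -1) = Rational(-46, 3195527)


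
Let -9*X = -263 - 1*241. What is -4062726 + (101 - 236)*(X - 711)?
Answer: -3974301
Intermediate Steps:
X = 56 (X = -(-263 - 1*241)/9 = -(-263 - 241)/9 = -⅑*(-504) = 56)
-4062726 + (101 - 236)*(X - 711) = -4062726 + (101 - 236)*(56 - 711) = -4062726 - 135*(-655) = -4062726 + 88425 = -3974301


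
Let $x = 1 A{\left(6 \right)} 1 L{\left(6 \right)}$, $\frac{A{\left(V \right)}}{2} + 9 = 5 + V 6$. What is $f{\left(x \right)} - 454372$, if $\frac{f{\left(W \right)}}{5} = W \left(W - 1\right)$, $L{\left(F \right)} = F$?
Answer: $280988$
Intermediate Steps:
$A{\left(V \right)} = -8 + 12 V$ ($A{\left(V \right)} = -18 + 2 \left(5 + V 6\right) = -18 + 2 \left(5 + 6 V\right) = -18 + \left(10 + 12 V\right) = -8 + 12 V$)
$x = 384$ ($x = 1 \left(-8 + 12 \cdot 6\right) 1 \cdot 6 = 1 \left(-8 + 72\right) 6 = 1 \cdot 64 \cdot 6 = 64 \cdot 6 = 384$)
$f{\left(W \right)} = 5 W \left(-1 + W\right)$ ($f{\left(W \right)} = 5 W \left(W - 1\right) = 5 W \left(-1 + W\right)$)
$f{\left(x \right)} - 454372 = 5 \cdot 384 \left(-1 + 384\right) - 454372 = 5 \cdot 384 \cdot 383 - 454372 = 735360 - 454372 = 280988$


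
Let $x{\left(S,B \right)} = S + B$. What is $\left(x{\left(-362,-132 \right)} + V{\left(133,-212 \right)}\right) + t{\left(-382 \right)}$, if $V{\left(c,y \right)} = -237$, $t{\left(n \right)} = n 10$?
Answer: $-4551$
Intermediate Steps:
$t{\left(n \right)} = 10 n$
$x{\left(S,B \right)} = B + S$
$\left(x{\left(-362,-132 \right)} + V{\left(133,-212 \right)}\right) + t{\left(-382 \right)} = \left(\left(-132 - 362\right) - 237\right) + 10 \left(-382\right) = \left(-494 - 237\right) - 3820 = -731 - 3820 = -4551$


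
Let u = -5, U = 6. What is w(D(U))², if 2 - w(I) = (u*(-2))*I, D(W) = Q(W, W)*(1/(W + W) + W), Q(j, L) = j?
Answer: 131769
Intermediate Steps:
D(W) = W*(W + 1/(2*W)) (D(W) = W*(1/(W + W) + W) = W*(1/(2*W) + W) = W*(W + 1/(2*W)))
w(I) = 2 - 10*I (w(I) = 2 - (-5*(-2))*I = 2 - 10*I)
w(D(U))² = (2 - 10*(½ + 6²))² = (2 - 10*(½ + 36))² = (2 - 10*73/2)² = (2 - 365)² = (-363)² = 131769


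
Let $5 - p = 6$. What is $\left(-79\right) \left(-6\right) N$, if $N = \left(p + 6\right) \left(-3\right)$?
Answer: $-7110$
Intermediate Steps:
$p = -1$ ($p = 5 - 6 = -1$)
$N = -15$ ($N = \left(-1 + 6\right) \left(-3\right) = 5 \left(-3\right) = -15$)
$\left(-79\right) \left(-6\right) N = \left(-79\right) \left(-6\right) \left(-15\right) = 474 \left(-15\right) = -7110$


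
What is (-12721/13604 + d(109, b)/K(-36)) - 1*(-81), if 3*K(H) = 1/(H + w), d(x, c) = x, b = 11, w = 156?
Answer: 534910163/13604 ≈ 39320.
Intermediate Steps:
K(H) = 1/(3*(156 + H)) (K(H) = 1/(3*(H + 156)) = 1/(3*(156 + H)))
(-12721/13604 + d(109, b)/K(-36)) - 1*(-81) = (-12721/13604 + 109/((1/(3*(156 - 36))))) - 1*(-81) = (-12721*1/13604 + 109/(((1/3)/120))) + 81 = (-12721/13604 + 109/(((1/3)*(1/120)))) + 81 = (-12721/13604 + 109/(1/360)) + 81 = (-12721/13604 + 109*360) + 81 = (-12721/13604 + 39240) + 81 = 533808239/13604 + 81 = 534910163/13604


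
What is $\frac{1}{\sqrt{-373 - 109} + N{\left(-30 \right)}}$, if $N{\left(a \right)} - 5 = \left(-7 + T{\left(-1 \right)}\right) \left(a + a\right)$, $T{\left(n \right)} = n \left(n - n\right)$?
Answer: $\frac{425}{181107} - \frac{i \sqrt{482}}{181107} \approx 0.0023467 - 0.00012122 i$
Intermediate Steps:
$T{\left(n \right)} = 0$ ($T{\left(n \right)} = n 0 = 0$)
$N{\left(a \right)} = 5 - 14 a$ ($N{\left(a \right)} = 5 + \left(-7 + 0\right) \left(a + a\right) = 5 - 7 \cdot 2 a = 5 - 14 a$)
$\frac{1}{\sqrt{-373 - 109} + N{\left(-30 \right)}} = \frac{1}{\sqrt{-373 - 109} + \left(5 - -420\right)} = \frac{1}{\sqrt{-482} + \left(5 + 420\right)} = \frac{1}{i \sqrt{482} + 425} = \frac{1}{425 + i \sqrt{482}}$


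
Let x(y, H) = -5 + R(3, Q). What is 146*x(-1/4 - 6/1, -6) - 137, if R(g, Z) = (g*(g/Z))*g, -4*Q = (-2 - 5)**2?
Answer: -58251/49 ≈ -1188.8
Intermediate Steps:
Q = -49/4 (Q = -(-2 - 5)**2/4 = -1/4*(-7)**2 = -1/4*49 = -49/4 ≈ -12.250)
R(g, Z) = g**3/Z (R(g, Z) = (g**2/Z)*g = g**3/Z)
x(y, H) = -353/49 (x(y, H) = -5 + 3**3/(-49/4) = -5 - 4/49*27 = -5 - 108/49 = -353/49)
146*x(-1/4 - 6/1, -6) - 137 = 146*(-353/49) - 137 = -51538/49 - 137 = -58251/49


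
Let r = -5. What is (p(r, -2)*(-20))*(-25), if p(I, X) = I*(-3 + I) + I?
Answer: 17500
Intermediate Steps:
p(I, X) = I + I*(-3 + I)
(p(r, -2)*(-20))*(-25) = (-5*(-2 - 5)*(-20))*(-25) = (-5*(-7)*(-20))*(-25) = (35*(-20))*(-25) = -700*(-25) = 17500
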